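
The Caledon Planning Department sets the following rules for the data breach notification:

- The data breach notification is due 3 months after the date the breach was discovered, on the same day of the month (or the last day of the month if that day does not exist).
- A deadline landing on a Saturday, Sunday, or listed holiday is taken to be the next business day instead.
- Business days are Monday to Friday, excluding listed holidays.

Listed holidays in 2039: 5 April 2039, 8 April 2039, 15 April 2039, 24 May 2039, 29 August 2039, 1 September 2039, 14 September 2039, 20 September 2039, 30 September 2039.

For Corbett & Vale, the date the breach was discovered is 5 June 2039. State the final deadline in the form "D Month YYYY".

5 September 2039

3 months from 5 June 2039 is 5 September 2039.
5 September 2039 falls on a Monday, which is a business day, so no adjustment is needed.
Deadline: 5 September 2039.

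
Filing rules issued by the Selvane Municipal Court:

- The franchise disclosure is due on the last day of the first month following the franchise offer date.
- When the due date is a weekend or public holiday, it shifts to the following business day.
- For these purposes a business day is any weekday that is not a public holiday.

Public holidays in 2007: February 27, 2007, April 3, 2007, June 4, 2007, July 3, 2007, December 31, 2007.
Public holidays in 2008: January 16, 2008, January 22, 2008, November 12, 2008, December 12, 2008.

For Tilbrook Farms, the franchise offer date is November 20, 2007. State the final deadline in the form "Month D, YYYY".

1 month after November 20, 2007 is December 2007; that month ends on December 31, 2007.
Because December 31, 2007 is a listed holiday, the deadline becomes January 1, 2008 (Tuesday).
The final due date is January 1, 2008.

January 1, 2008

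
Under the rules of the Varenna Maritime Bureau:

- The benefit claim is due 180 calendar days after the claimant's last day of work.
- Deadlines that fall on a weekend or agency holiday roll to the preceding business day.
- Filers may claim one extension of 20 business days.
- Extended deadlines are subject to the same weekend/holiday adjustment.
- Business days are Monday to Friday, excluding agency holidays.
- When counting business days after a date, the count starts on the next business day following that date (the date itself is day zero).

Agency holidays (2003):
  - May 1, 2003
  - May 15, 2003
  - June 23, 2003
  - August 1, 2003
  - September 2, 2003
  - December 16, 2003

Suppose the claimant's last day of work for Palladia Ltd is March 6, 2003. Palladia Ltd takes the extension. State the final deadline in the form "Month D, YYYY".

September 30, 2003

Adding 180 calendar days to March 6, 2003 gives September 2, 2003.
September 2, 2003 is a listed holiday; the preceding business day is September 1, 2003 (Monday).
Counting 20 further business days from September 1, 2003 reaches September 30, 2003.
Since September 30, 2003 is a Tuesday and not a holiday, the date is unchanged.
So the filing is due September 30, 2003.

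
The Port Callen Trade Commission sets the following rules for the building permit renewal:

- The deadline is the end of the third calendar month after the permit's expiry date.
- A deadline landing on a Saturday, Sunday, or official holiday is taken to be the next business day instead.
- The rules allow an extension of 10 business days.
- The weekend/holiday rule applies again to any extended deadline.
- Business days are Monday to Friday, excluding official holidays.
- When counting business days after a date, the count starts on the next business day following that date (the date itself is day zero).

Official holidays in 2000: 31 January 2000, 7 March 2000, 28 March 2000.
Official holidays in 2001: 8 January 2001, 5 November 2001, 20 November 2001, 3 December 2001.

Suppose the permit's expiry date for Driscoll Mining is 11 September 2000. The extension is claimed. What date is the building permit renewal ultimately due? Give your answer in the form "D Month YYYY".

3 months after 11 September 2000 falls in December 2000; the last day of that month is 31 December 2000.
31 December 2000 is a Sunday, so it moves to the next business day, 1 January 2001 (Monday).
Applying the 10-business-day extension: 10 business days after 1 January 2001 is 16 January 2001.
16 January 2001 falls on a Tuesday, which is a business day, so no adjustment is needed.
So the filing is due 16 January 2001.

16 January 2001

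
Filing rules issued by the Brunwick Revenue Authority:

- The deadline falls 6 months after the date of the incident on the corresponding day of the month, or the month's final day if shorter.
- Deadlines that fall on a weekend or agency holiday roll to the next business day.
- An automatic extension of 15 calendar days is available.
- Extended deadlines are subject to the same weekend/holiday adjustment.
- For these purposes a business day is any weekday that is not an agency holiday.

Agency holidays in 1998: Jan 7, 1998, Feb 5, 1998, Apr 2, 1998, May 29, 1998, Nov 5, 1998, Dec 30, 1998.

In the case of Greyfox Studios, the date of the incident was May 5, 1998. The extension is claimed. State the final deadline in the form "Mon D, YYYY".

Nov 23, 1998

Moving 6 months forward from May 5, 1998 on the corresponding day gives Nov 5, 1998.
Nov 5, 1998 falls on a listed holiday. Rolling to the next business day gives Nov 6, 1998, a Friday.
With the 15-day extension, Nov 6, 1998 becomes Nov 21, 1998.
Nov 21, 1998 is a Saturday, so it moves to the next business day, Nov 23, 1998 (Monday).
Deadline: Nov 23, 1998.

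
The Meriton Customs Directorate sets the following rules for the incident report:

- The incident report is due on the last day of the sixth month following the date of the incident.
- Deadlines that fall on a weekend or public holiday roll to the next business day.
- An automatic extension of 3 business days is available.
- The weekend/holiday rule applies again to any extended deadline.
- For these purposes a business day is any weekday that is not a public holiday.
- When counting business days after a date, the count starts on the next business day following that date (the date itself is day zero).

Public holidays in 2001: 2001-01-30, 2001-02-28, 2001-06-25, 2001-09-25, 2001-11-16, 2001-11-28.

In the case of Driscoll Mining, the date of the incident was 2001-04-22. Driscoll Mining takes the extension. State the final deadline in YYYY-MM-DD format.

2001-11-05

6 months after 2001-04-22 falls in October 2001; the last day of that month is 2001-10-31.
Since 2001-10-31 is a Wednesday and not a holiday, the date is unchanged.
The 3-business-day extension runs from 2001-10-31 to 2001-11-05.
Since 2001-11-05 is a Monday and not a holiday, the date is unchanged.
So the filing is due 2001-11-05.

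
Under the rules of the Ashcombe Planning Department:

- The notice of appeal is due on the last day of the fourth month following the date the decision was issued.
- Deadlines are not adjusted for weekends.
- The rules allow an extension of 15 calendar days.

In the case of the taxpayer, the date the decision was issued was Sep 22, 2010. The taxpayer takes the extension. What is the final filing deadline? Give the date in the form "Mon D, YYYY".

4 months after Sep 22, 2010 falls in January 2011; the last day of that month is Jan 31, 2011.
Jan 31, 2011 is a Monday; no weekend or holiday adjustment applies.
The 15-calendar-day extension moves the deadline from Jan 31, 2011 to Feb 15, 2011.
Feb 15, 2011 is a Tuesday; no weekend or holiday adjustment applies.
Deadline: Feb 15, 2011.

Feb 15, 2011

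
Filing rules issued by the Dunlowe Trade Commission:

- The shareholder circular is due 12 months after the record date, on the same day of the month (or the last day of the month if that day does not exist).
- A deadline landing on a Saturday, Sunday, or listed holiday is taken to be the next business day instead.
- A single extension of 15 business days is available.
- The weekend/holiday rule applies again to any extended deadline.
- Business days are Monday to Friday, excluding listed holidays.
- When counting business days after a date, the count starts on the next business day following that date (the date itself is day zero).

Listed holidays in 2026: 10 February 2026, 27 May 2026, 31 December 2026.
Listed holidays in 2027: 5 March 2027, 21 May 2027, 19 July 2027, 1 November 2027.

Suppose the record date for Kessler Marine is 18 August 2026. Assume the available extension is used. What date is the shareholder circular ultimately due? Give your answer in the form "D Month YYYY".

12 months from 18 August 2026 is 18 August 2027.
18 August 2027 (Wednesday) is already a business day.
Counting 15 further business days from 18 August 2027 reaches 8 September 2027.
Since 8 September 2027 is a Wednesday and not a holiday, the date is unchanged.
The final due date is 8 September 2027.

8 September 2027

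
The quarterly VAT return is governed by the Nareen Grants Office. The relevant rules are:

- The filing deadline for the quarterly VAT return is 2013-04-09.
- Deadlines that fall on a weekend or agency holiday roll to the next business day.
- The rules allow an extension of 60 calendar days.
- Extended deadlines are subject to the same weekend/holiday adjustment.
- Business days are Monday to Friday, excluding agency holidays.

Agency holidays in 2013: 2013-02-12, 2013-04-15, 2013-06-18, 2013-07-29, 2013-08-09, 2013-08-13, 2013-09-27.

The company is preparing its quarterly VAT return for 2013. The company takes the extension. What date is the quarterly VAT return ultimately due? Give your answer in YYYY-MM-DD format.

Start from the fixed due date, 2013-04-09.
Since 2013-04-09 is a Tuesday and not a holiday, the date is unchanged.
The 60-calendar-day extension moves the deadline from 2013-04-09 to 2013-06-08.
2013-06-08 falls on a Saturday. Rolling to the next business day gives 2013-06-10, a Monday.
Final deadline: 2013-06-10.

2013-06-10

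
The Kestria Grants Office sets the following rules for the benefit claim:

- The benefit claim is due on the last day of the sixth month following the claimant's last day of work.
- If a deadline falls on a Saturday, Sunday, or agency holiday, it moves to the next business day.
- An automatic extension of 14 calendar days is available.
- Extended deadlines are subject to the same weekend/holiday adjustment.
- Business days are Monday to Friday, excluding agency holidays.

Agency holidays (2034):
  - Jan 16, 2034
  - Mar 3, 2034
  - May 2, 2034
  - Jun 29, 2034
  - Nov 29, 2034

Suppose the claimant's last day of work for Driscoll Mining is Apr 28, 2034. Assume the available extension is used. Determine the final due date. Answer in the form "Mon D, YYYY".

Nov 14, 2034

The sixth month after Apr 28, 2034 is October 2034, whose last day is Oct 31, 2034.
Since Oct 31, 2034 is a Tuesday and not a holiday, the date is unchanged.
With the 14-day extension, Oct 31, 2034 becomes Nov 14, 2034.
Nov 14, 2034 is a Tuesday and not a listed holiday, so it stands.
The final due date is Nov 14, 2034.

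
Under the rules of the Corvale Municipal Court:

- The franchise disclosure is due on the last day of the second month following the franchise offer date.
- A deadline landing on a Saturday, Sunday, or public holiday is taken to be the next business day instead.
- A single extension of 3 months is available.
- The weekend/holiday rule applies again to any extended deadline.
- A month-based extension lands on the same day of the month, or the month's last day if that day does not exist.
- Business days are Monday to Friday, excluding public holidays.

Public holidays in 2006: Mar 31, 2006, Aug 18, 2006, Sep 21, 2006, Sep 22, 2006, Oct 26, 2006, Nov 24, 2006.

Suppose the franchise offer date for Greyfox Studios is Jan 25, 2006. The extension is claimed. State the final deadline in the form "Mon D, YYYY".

Jul 3, 2006

The second month after Jan 25, 2006 is March 2006, whose last day is Mar 31, 2006.
Mar 31, 2006 is a listed holiday, so it moves to the next business day, Apr 3, 2006 (Monday).
Add 3 months to Apr 3, 2006: Jul 3, 2006.
Jul 3, 2006 falls on a Monday, which is a business day, so no adjustment is needed.
The final due date is Jul 3, 2006.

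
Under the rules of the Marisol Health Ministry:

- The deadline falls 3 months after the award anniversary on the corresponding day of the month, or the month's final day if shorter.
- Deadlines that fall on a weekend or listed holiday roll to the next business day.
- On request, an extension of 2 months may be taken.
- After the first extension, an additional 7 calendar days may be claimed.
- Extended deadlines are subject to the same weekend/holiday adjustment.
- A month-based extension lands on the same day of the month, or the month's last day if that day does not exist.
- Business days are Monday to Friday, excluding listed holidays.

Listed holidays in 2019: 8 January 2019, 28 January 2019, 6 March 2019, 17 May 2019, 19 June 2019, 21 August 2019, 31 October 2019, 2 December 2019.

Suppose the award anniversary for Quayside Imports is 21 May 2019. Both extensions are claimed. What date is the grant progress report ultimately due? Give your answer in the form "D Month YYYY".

Moving 3 months forward from 21 May 2019 on the corresponding day gives 21 August 2019.
21 August 2019 falls on a listed holiday. Rolling to the next business day gives 22 August 2019, a Thursday.
Add 2 months to 22 August 2019: 22 October 2019.
Since 22 October 2019 is a Tuesday and not a holiday, the date is unchanged.
With the 7-day extension, 22 October 2019 becomes 29 October 2019.
29 October 2019 is a Tuesday and not a listed holiday, so it stands.
Deadline: 29 October 2019.

29 October 2019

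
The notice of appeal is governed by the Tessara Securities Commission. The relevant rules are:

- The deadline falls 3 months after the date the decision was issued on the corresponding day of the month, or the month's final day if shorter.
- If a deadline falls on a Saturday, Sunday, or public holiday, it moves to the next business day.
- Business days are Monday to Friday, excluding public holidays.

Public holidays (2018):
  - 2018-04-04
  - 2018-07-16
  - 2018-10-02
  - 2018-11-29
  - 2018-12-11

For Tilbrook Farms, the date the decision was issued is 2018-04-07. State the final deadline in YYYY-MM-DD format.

3 months from 2018-04-07 is 2018-07-07.
2018-07-07 falls on a Saturday. Rolling to the next business day gives 2018-07-09, a Monday.
Deadline: 2018-07-09.

2018-07-09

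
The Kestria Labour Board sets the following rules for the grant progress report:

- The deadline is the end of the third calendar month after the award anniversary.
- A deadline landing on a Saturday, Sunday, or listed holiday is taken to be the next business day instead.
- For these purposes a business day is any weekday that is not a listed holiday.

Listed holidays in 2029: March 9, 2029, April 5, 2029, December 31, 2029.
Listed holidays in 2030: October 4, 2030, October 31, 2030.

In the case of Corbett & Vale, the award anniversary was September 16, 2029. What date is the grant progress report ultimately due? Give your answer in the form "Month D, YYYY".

January 1, 2030

The third month after September 16, 2029 is December 2029, whose last day is December 31, 2029.
December 31, 2029 is a listed holiday, so it moves to the next business day, January 1, 2030 (Tuesday).
Deadline: January 1, 2030.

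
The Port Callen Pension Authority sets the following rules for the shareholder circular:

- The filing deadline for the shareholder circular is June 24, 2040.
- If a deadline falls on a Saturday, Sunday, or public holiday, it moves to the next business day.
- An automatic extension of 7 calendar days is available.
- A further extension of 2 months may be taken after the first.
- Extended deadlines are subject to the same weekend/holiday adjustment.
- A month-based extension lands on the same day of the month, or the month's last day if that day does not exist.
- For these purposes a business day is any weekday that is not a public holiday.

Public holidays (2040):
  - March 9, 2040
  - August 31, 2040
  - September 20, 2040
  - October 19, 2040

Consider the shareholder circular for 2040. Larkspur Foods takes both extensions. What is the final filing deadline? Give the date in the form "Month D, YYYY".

September 3, 2040

The stated deadline is June 24, 2040.
June 24, 2040 is a Sunday; the next business day is June 25, 2040 (Monday).
Applying the 7-calendar-day extension: June 25, 2040 + 7 days = July 2, 2040.
July 2, 2040 falls on a Monday, which is a business day, so no adjustment is needed.
The 2 months extension carries July 2, 2040 to September 2, 2040.
September 2, 2040 is a Sunday; the next business day is September 3, 2040 (Monday).
The final due date is September 3, 2040.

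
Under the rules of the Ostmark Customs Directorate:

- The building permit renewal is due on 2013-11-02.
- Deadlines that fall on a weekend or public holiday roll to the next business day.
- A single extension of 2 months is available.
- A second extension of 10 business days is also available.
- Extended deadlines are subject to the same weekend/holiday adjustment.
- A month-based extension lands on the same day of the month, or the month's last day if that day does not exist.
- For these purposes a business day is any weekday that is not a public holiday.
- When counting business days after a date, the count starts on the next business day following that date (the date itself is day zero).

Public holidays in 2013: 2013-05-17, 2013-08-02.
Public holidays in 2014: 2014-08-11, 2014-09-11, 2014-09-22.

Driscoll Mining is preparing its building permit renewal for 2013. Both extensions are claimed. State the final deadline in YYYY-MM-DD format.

2014-01-20

Start from the fixed due date, 2013-11-02.
Because 2013-11-02 is a Saturday, the deadline becomes 2013-11-04 (Monday).
Applying the 2 months extension: 2 months after 2013-11-04 is 2014-01-04.
Because 2014-01-04 is a Saturday, the deadline becomes 2014-01-06 (Monday).
Applying the 10-business-day extension: 10 business days after 2014-01-06 is 2014-01-20.
2014-01-20 (Monday) is already a business day.
Deadline: 2014-01-20.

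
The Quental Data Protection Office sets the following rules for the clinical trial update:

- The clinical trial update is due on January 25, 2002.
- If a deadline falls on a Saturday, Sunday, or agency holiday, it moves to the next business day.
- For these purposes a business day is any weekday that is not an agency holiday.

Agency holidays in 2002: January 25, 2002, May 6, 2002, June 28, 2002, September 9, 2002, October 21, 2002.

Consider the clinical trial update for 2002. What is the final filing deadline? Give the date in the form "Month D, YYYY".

January 28, 2002

The stated deadline is January 25, 2002.
January 25, 2002 is a listed holiday; the next business day is January 28, 2002 (Monday).
Deadline: January 28, 2002.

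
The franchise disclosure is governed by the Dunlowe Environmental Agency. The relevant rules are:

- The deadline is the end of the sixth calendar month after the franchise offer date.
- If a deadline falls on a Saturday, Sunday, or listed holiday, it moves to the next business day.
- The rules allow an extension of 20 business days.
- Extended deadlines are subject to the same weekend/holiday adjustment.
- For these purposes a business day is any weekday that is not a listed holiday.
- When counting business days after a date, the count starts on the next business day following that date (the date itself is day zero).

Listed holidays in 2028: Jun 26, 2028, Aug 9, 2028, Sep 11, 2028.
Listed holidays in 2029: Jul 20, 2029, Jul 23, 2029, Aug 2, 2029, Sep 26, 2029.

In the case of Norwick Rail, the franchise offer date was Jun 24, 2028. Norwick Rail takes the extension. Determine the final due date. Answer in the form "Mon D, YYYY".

Jan 29, 2029

6 months after Jun 24, 2028 is December 2028; that month ends on Dec 31, 2028.
Dec 31, 2028 is a Sunday, so it moves to the next business day, Jan 1, 2029 (Monday).
Counting 20 further business days from Jan 1, 2029 reaches Jan 29, 2029.
Since Jan 29, 2029 is a Monday and not a holiday, the date is unchanged.
Deadline: Jan 29, 2029.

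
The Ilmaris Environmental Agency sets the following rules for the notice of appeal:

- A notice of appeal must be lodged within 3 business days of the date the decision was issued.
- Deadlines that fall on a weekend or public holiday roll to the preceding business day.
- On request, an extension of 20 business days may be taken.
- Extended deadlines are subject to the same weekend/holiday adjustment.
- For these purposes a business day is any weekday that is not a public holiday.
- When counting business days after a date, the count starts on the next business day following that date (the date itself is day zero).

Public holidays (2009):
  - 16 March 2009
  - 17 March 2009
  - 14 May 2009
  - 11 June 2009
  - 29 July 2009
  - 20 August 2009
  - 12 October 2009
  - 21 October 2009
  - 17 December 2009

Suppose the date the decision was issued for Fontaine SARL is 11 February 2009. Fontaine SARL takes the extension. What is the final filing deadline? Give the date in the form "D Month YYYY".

3 business days after 11 February 2009, excluding weekends and holidays, is 16 February 2009.
16 February 2009 is a Monday and not a listed holiday, so it stands.
Applying the 20-business-day extension: 20 business days after 16 February 2009 is 18 March 2009.
18 March 2009 is a Wednesday and not a listed holiday, so it stands.
So the filing is due 18 March 2009.

18 March 2009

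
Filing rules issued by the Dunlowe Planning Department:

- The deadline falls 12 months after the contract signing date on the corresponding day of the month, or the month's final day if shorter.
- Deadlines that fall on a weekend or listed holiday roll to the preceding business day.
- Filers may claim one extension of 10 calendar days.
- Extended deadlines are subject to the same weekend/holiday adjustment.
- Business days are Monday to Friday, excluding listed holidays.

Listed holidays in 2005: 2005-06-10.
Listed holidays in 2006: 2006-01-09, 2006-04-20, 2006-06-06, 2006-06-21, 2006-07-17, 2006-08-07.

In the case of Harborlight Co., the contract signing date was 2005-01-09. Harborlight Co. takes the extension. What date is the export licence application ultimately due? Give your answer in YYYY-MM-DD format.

12 months after 2005-01-09, on the same day of the month, is 2006-01-09.
Because 2006-01-09 is a listed holiday, the deadline becomes 2006-01-06 (Friday).
Add the 10 calendar-day extension to 2006-01-06: 2006-01-16.
2006-01-16 is a Monday and not a listed holiday, so it stands.
Deadline: 2006-01-16.

2006-01-16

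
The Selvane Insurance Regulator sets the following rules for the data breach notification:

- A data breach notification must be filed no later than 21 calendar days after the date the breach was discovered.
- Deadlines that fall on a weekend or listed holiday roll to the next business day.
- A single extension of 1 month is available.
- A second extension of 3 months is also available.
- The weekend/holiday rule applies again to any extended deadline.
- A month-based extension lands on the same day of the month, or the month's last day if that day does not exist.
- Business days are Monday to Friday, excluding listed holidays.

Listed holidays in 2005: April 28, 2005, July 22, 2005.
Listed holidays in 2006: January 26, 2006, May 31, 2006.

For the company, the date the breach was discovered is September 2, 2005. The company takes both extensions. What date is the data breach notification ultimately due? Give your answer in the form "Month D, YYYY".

January 24, 2006

21 calendar days after September 2, 2005 is September 23, 2005.
September 23, 2005 is a Friday and not a listed holiday, so it stands.
The 1 month extension carries September 23, 2005 to October 23, 2005.
Because October 23, 2005 is a Sunday, the deadline becomes October 24, 2005 (Monday).
Applying the 3 months extension: 3 months after October 24, 2005 is January 24, 2006.
January 24, 2006 falls on a Tuesday, which is a business day, so no adjustment is needed.
Deadline: January 24, 2006.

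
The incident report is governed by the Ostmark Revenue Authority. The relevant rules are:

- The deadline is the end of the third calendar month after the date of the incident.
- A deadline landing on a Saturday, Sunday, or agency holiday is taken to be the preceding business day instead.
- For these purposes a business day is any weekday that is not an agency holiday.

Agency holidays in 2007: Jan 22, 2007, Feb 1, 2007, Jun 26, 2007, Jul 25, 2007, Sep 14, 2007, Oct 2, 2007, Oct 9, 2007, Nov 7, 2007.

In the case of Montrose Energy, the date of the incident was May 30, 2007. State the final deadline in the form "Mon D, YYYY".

3 months after May 30, 2007 falls in August 2007; the last day of that month is Aug 31, 2007.
Aug 31, 2007 falls on a Friday, which is a business day, so no adjustment is needed.
The final due date is Aug 31, 2007.

Aug 31, 2007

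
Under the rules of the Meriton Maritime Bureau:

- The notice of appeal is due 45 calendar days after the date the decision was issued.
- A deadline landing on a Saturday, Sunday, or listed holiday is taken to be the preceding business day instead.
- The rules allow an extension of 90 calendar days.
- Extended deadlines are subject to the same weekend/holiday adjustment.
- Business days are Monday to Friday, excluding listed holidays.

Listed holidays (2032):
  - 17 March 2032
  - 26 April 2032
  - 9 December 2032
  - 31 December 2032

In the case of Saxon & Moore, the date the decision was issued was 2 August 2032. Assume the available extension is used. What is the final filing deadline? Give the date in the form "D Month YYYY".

15 December 2032

From 2 August 2032, 45 calendar days later is 16 September 2032.
16 September 2032 falls on a Thursday, which is a business day, so no adjustment is needed.
Add the 90 calendar-day extension to 16 September 2032: 15 December 2032.
15 December 2032 is a Wednesday and not a listed holiday, so it stands.
Deadline: 15 December 2032.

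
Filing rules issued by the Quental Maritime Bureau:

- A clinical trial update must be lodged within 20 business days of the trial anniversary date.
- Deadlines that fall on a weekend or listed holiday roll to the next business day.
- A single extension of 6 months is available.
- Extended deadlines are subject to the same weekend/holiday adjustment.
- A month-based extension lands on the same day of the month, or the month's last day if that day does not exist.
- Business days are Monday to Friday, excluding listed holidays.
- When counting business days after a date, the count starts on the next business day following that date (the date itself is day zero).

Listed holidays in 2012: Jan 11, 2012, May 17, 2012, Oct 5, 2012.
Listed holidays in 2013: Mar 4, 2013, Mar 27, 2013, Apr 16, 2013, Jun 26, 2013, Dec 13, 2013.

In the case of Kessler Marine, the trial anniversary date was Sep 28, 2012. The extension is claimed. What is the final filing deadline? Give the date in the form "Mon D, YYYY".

Starting the day after Sep 28, 2012 and counting 20 business days lands on Oct 29, 2012.
Since Oct 29, 2012 is a Monday and not a holiday, the date is unchanged.
The 6 months extension carries Oct 29, 2012 to Apr 29, 2013.
Apr 29, 2013 is a Monday and not a listed holiday, so it stands.
Deadline: Apr 29, 2013.

Apr 29, 2013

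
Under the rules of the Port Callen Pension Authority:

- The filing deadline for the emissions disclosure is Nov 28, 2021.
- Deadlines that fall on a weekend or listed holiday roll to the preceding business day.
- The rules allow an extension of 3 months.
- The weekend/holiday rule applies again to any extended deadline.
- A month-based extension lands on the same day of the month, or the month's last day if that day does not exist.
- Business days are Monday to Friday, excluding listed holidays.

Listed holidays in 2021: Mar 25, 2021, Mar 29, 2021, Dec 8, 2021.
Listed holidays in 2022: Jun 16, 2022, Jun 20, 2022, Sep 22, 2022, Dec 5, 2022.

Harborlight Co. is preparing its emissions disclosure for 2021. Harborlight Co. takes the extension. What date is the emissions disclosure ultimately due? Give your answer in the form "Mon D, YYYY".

Start from the fixed due date, Nov 28, 2021.
Nov 28, 2021 is a Sunday; the preceding business day is Nov 26, 2021 (Friday).
Add 3 months to Nov 26, 2021: Feb 26, 2022.
Feb 26, 2022 is a Saturday, so it moves to the preceding business day, Feb 25, 2022 (Friday).
So the filing is due Feb 25, 2022.

Feb 25, 2022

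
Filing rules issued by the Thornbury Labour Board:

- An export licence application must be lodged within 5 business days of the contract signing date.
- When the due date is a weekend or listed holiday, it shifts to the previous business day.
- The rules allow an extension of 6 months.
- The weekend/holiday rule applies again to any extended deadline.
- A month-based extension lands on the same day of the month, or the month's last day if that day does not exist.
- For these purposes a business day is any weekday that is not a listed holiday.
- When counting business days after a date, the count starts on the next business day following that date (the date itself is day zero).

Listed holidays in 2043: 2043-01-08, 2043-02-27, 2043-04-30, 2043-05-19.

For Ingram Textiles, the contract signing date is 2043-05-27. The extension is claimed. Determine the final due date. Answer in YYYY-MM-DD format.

5 business days after 2043-05-27, excluding weekends and holidays, is 2043-06-03.
2043-06-03 is a Wednesday and not a listed holiday, so it stands.
Applying the 6 months extension: 6 months after 2043-06-03 is 2043-12-03.
Since 2043-12-03 is a Thursday and not a holiday, the date is unchanged.
Deadline: 2043-12-03.

2043-12-03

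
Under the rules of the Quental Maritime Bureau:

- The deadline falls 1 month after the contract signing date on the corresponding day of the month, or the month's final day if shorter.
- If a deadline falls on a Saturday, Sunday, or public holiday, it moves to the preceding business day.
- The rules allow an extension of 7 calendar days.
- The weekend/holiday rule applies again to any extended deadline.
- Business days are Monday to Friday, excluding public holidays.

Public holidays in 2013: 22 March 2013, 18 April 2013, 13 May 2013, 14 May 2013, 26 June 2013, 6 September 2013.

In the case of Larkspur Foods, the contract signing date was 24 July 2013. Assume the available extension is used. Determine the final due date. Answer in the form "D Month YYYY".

1 month from 24 July 2013 is 24 August 2013.
24 August 2013 falls on a Saturday. Rolling to the preceding business day gives 23 August 2013, a Friday.
Add the 7 calendar-day extension to 23 August 2013: 30 August 2013.
Since 30 August 2013 is a Friday and not a holiday, the date is unchanged.
The final due date is 30 August 2013.

30 August 2013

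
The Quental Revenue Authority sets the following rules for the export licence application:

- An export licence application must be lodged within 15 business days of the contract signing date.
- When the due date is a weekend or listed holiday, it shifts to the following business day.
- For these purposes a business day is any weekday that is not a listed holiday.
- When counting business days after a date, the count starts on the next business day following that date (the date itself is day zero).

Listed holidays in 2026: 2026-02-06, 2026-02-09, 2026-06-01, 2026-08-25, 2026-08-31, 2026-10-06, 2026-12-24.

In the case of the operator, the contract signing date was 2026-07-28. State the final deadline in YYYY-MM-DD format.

15 business days after 2026-07-28, excluding weekends and holidays, is 2026-08-18.
2026-08-18 falls on a Tuesday, which is a business day, so no adjustment is needed.
Final deadline: 2026-08-18.

2026-08-18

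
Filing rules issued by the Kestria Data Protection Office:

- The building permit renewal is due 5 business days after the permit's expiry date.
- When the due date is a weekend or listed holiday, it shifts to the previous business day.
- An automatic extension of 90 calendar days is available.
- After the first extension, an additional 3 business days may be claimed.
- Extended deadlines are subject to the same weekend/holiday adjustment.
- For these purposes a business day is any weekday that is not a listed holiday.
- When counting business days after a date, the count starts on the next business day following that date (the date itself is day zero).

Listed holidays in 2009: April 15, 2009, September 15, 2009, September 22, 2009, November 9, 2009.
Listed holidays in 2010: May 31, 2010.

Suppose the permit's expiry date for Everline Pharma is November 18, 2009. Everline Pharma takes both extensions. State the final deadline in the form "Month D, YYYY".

Starting the day after November 18, 2009 and counting 5 business days lands on November 25, 2009.
November 25, 2009 falls on a Wednesday, which is a business day, so no adjustment is needed.
Applying the 90-calendar-day extension: November 25, 2009 + 90 days = February 23, 2010.
February 23, 2010 is a Tuesday and not a listed holiday, so it stands.
Applying the 3-business-day extension: 3 business days after February 23, 2010 is February 26, 2010.
February 26, 2010 falls on a Friday, which is a business day, so no adjustment is needed.
Final deadline: February 26, 2010.

February 26, 2010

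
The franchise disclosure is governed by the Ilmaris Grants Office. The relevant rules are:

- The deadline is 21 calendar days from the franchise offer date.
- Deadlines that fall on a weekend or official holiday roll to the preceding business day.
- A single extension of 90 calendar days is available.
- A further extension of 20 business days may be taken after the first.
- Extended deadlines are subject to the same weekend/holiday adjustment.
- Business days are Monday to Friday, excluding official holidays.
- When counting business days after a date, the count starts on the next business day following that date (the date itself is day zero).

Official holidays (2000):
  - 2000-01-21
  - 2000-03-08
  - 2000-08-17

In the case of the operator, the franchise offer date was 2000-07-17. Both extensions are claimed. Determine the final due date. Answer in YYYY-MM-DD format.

21 calendar days after 2000-07-17 is 2000-08-07.
2000-08-07 is a Monday and not a listed holiday, so it stands.
Applying the 90-calendar-day extension: 2000-08-07 + 90 days = 2000-11-05.
Because 2000-11-05 is a Sunday, the deadline becomes 2000-11-03 (Friday).
Applying the 20-business-day extension: 20 business days after 2000-11-03 is 2000-12-01.
Since 2000-12-01 is a Friday and not a holiday, the date is unchanged.
So the filing is due 2000-12-01.

2000-12-01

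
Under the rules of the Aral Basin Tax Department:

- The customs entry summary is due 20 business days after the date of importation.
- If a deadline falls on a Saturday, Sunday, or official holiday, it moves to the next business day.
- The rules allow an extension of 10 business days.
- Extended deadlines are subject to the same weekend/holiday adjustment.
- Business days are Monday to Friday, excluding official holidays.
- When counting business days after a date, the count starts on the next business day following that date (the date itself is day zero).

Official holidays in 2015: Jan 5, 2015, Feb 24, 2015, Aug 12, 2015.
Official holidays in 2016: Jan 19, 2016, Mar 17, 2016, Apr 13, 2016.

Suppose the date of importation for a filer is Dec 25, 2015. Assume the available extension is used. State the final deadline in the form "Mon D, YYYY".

20 business days after Dec 25, 2015, excluding weekends and holidays, is Jan 25, 2016.
Since Jan 25, 2016 is a Monday and not a holiday, the date is unchanged.
Counting 10 further business days from Jan 25, 2016 reaches Feb 8, 2016.
Feb 8, 2016 is a Monday and not a listed holiday, so it stands.
The final due date is Feb 8, 2016.

Feb 8, 2016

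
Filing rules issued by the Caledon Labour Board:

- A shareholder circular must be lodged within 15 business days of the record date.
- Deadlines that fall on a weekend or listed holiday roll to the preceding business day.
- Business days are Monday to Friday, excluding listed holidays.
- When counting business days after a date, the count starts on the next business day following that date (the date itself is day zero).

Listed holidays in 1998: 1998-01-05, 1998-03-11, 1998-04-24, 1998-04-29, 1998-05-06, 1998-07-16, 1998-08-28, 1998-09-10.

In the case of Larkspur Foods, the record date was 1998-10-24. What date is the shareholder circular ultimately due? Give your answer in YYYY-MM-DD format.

1998-11-13

15 business days after 1998-10-24, excluding weekends and holidays, is 1998-11-13.
Since 1998-11-13 is a Friday and not a holiday, the date is unchanged.
The final due date is 1998-11-13.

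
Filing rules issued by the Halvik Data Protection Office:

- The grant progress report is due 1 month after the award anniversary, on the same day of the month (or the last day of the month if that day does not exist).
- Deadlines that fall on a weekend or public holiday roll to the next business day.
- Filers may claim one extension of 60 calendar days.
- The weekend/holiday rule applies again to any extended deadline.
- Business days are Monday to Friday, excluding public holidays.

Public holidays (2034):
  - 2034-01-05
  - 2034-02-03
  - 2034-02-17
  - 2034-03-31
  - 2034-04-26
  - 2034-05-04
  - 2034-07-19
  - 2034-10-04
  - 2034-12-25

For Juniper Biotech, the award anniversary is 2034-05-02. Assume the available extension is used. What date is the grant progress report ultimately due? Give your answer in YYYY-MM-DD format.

1 month after 2034-05-02, on the same day of the month, is 2034-06-02.
2034-06-02 (Friday) is already a business day.
With the 60-day extension, 2034-06-02 becomes 2034-08-01.
Since 2034-08-01 is a Tuesday and not a holiday, the date is unchanged.
Final deadline: 2034-08-01.

2034-08-01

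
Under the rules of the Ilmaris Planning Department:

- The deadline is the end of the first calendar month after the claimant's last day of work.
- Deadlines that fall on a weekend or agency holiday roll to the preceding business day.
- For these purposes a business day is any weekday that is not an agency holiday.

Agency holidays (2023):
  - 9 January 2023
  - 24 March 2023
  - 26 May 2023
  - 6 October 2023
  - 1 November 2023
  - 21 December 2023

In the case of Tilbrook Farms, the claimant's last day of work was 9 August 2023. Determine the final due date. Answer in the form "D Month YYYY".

29 September 2023

The first month after 9 August 2023 is September 2023, whose last day is 30 September 2023.
30 September 2023 falls on a Saturday. Rolling to the preceding business day gives 29 September 2023, a Friday.
Deadline: 29 September 2023.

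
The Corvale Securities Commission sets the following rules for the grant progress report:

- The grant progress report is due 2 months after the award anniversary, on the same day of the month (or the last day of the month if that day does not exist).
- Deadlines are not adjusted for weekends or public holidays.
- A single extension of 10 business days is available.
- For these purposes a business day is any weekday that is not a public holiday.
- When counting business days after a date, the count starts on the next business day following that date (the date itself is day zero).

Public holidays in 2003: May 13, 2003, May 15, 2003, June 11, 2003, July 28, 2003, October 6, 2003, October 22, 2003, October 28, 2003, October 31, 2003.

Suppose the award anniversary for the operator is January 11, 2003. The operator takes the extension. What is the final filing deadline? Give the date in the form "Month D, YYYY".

Moving 2 months forward from January 11, 2003 on the corresponding day gives March 11, 2003.
March 11, 2003 is a Tuesday; no weekend or holiday adjustment applies.
The 10-business-day extension runs from March 11, 2003 to March 25, 2003.
March 25, 2003 falls on a Tuesday. The rules make no weekend/holiday allowance, so it remains March 25, 2003.
Final deadline: March 25, 2003.

March 25, 2003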